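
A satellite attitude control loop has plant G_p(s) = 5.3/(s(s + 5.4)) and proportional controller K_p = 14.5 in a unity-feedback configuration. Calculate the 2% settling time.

T_s ≈ 1.48 s

The closed-loop denominator s² + 5.4s + 76.85 gives ω_n = √76.85 = 8.766 and ζ = 5.4/(2ω_n) = 0.308.
2% settling time T_s ≈ 4/(ζω_n) = 4/2.7 = 1.48 s.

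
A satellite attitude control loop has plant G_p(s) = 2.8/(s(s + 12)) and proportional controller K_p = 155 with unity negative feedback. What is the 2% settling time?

Closed-loop characteristic equation: s² + 12s + 434 = 0, so ω_n = 20.83 rad/s and ζ = 12/(2·20.83) = 0.288.
2% settling time T_s ≈ 4/(ζω_n) = 4/6 = 0.667 s.

T_s ≈ 0.667 s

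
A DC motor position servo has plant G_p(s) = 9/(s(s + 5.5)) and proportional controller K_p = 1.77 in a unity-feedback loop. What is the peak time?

From 1 + K_pG_p(s) = 0: s² + 5.5s + 15.93 = 0 ⇒ ω_n = 3.991, ζ = 0.689.
Damped frequency ω_d = ω_n√(1−ζ²) = 2.893 rad/s, so peak time T_p = π/ω_d = 1.09 s.

T_p = 1.09 s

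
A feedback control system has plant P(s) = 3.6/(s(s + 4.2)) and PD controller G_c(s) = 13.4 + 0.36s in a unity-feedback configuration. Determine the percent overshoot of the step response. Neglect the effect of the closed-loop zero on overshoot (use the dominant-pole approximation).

25.8%

Forward path: (13.4 + 0.36s)·3.6/(s(s+4.2)). The closed-loop characteristic equation is s² + (4.2 + 3.6·0.36)s + 3.6·13.4 = 0.
That is s² + 5.496s + 48.24 = 0, so ω_n = 6.946 rad/s and ζ = 5.496/(2·6.946) = 0.3957.
%OS = 100·exp(−πζ/√(1−ζ²)) = 25.8%.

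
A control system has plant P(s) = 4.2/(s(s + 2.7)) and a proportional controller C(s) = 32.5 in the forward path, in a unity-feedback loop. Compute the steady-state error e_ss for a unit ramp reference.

0.0198

The loop has one pole at the origin (type 1). Velocity error constant K_v = lim_{s→0} s·C(s)P(s) = 32.5·4.2/2.7 = 50.56.
Steady-state error to a unit ramp: e_ss = 1/K_v = 0.0198.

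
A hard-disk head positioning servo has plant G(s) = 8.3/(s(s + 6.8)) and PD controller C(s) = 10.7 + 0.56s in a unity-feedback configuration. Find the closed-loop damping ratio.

Forward path: (10.7 + 0.56s)·8.3/(s(s+6.8)). The closed-loop characteristic equation is s² + (6.8 + 8.3·0.56)s + 8.3·10.7 = 0.
That is s² + 11.45s + 88.81 = 0, so ω_n = 9.424 rad/s and ζ = 11.45/(2·9.424) = 0.6074.

ζ = 0.607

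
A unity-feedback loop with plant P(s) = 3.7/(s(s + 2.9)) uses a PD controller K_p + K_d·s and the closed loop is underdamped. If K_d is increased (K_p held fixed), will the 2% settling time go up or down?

decrease

Characteristic equation s² + (2.9 + 3.7K_d)s + 3.7K_p = 0: raising K_d increases ζω_n = (2.9+3.7K_d)/2 while the loop stays underdamped, so T_s ≈ 4/(ζω_n) decreases.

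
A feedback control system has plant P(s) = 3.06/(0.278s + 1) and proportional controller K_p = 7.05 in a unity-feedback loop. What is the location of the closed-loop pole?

Closed loop: T(s) = K_p·P/(1+K_p·P) = 21.57/(0.278s + 1 + 21.57), with pole at s = −(1 + 21.57)/0.278 = −81.2.

s = -81.2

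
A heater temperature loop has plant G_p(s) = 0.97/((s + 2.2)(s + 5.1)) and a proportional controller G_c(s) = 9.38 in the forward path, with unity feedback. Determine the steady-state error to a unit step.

The loop is type 0. Static position error constant K_pos = G_c(0)·G_p(0) = 9.38·0.08645 = 0.8109.
Steady-state error to a unit step: e_ss = 1/(1+K_pos) = 1/1.811 = 0.552.

0.552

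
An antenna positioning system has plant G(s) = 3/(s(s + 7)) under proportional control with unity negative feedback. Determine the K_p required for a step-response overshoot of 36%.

K_p = 42.7

From %OS = 100·exp(−πζ/√(1−ζ²)) = 36%, ζ = −ln(0.36)/√(π²+ln²(0.36)) = 0.3093.
Characteristic equation s² + 7s + 3K_p = 0 gives ζ = 7/(2√(3K_p)).
Setting ζ = 0.3093: √(3K_p) = 7/(2·0.3093) = 11.32, so K_p = 128.1/3 = 42.7.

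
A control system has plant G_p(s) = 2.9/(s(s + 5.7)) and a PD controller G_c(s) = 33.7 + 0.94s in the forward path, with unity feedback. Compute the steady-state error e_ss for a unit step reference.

0

The open loop G_c(s)G_p(s) has a pole at the origin (type 1), so the static position error constant is infinite and e_ss = 1/(1+∞) = 0.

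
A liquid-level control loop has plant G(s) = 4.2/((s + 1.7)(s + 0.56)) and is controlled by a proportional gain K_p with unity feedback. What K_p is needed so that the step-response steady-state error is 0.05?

K_p = 4.31

For a type-0 loop with proportional control, e_ss = 1/(1 + K_p·G(0)).
G(0) = 4.412. Require 1/(1 + K_p·4.412) = 0.05, so 1 + 4.412·K_p = 20.
K_p = (20 − 1)/4.412 = 4.31.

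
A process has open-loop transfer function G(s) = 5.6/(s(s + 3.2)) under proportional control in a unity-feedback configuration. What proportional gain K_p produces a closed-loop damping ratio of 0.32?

K_p = 4.46

Closed-loop characteristic equation: s² + 3.2s + K_p·5.6 = 0.
So ω_n = √(5.6K_p) and 2ζω_n = 3.2, giving ζ = 3.2/(2√(5.6K_p)).
Setting ζ = 0.32: √(5.6K_p) = 3.2/(2·0.32) = 5, so K_p = 25/5.6 = 4.46.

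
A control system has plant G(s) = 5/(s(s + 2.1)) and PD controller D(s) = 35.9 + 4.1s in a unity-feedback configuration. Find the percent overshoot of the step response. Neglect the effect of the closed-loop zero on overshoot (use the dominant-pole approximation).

Forward path: (35.9 + 4.1s)·5/(s(s+2.1)). The closed-loop characteristic equation is s² + (2.1 + 5·4.1)s + 5·35.9 = 0.
That is s² + 22.6s + 179.5 = 0, so ω_n = 13.4 rad/s and ζ = 22.6/(2·13.4) = 0.8434.
%OS = 100·exp(−πζ/√(1−ζ²)) = 0.721%.

0.721%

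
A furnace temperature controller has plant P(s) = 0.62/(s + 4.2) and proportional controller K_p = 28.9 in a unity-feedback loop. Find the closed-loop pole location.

s = -22.12

Closed-loop transfer function: T(s) = K_p·P(s)/(1 + K_p·P(s)) = 17.92/(s + 4.2 + 17.92) = 17.92/(s + 22.12).
The closed-loop pole is at s = −22.12.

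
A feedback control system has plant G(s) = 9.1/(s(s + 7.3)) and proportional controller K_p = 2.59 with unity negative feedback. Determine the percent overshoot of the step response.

2.78%

The closed-loop denominator s² + 7.3s + 23.57 gives ω_n = √23.57 = 4.855 and ζ = 7.3/(2ω_n) = 0.7518.
%OS = 100·exp(−πζ/√(1−ζ²)) = 100·exp(−π·0.7518/√0.4347) = 2.78%.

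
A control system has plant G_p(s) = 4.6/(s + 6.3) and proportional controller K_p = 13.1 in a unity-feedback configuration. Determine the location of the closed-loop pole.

Closed-loop transfer function: T(s) = K_p·G_p(s)/(1 + K_p·G_p(s)) = 60.26/(s + 6.3 + 60.26) = 60.26/(s + 66.56).
The closed-loop pole is at s = −66.56.

s = -66.56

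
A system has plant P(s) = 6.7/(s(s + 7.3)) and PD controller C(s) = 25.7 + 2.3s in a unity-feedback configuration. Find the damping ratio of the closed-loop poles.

Forward path: (25.7 + 2.3s)·6.7/(s(s+7.3)). The closed-loop characteristic equation is s² + (7.3 + 6.7·2.3)s + 6.7·25.7 = 0.
That is s² + 22.71s + 172.2 = 0, so ω_n = 13.12 rad/s and ζ = 22.71/(2·13.12) = 0.8653.

ζ = 0.865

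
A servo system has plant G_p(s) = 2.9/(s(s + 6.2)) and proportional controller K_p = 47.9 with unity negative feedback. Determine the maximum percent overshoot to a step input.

The closed-loop denominator s² + 6.2s + 138.9 gives ω_n = √138.9 = 11.79 and ζ = 6.2/(2ω_n) = 0.263.
%OS = 100·exp(−πζ/√(1−ζ²)) = 100·exp(−π·0.263/√0.9308) = 42.5%.

42.5%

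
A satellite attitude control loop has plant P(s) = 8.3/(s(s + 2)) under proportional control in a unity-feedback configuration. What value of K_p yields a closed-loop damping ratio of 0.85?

Closed-loop characteristic equation: s² + 2s + K_p·8.3 = 0.
So ω_n = √(8.3K_p) and 2ζω_n = 2, giving ζ = 2/(2√(8.3K_p)).
Setting ζ = 0.85: √(8.3K_p) = 2/(2·0.85) = 1.176, so K_p = 1.384/8.3 = 0.167.

K_p = 0.167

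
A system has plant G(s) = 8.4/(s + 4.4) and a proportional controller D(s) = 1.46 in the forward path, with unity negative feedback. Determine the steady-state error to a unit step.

0.264

The loop is type 0. Static position error constant K_pos = D(0)·G(0) = 1.46·1.909 = 2.787.
Steady-state error to a unit step: e_ss = 1/(1+K_pos) = 1/3.787 = 0.264.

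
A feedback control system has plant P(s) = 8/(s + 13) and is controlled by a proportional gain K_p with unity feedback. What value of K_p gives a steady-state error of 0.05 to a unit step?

Steady-state error for a unit step on this type-0 loop is 1/(1 + K_p·P(0)).
P(0) = 0.6154. Require 1/(1 + K_p·0.6154) = 0.05, so 1 + 0.6154·K_p = 20.
K_p = (20 − 1)/0.6154 = 30.9.

K_p = 30.9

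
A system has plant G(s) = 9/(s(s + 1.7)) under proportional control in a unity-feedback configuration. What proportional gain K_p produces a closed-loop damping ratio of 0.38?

Closed-loop characteristic equation: s² + 1.7s + K_p·9 = 0.
So ω_n = √(9K_p) and 2ζω_n = 1.7, giving ζ = 1.7/(2√(9K_p)).
Setting ζ = 0.38: √(9K_p) = 1.7/(2·0.38) = 2.237, so K_p = 5.003/9 = 0.556.

K_p = 0.556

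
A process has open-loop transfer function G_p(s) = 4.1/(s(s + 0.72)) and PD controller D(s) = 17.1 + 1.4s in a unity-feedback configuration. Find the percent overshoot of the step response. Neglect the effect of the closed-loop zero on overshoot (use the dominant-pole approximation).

26.9%

Forward path: (17.1 + 1.4s)·4.1/(s(s+0.72)). The closed-loop characteristic equation is s² + (0.72 + 4.1·1.4)s + 4.1·17.1 = 0.
That is s² + 6.46s + 70.11 = 0, so ω_n = 8.373 rad/s and ζ = 6.46/(2·8.373) = 0.3858.
%OS = 100·exp(−πζ/√(1−ζ²)) = 26.9%.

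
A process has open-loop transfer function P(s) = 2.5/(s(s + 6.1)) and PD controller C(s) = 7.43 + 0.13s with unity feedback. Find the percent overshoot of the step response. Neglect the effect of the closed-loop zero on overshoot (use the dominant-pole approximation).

2.98%

Forward path: (7.43 + 0.13s)·2.5/(s(s+6.1)). The closed-loop characteristic equation is s² + (6.1 + 2.5·0.13)s + 2.5·7.43 = 0.
That is s² + 6.425s + 18.57 = 0, so ω_n = 4.31 rad/s and ζ = 6.425/(2·4.31) = 0.7454.
%OS = 100·exp(−πζ/√(1−ζ²)) = 2.98%.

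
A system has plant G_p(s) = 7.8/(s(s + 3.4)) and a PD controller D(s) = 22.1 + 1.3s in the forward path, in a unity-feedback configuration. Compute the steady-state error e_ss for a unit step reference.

0

The open loop D(s)G_p(s) has a pole at the origin (type 1), so the static position error constant is infinite and e_ss = 1/(1+∞) = 0.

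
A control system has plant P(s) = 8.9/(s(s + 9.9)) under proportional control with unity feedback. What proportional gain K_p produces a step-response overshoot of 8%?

K_p = 7.01

From %OS = 100·exp(−πζ/√(1−ζ²)) = 8%, ζ = −ln(0.08)/√(π²+ln²(0.08)) = 0.6266.
Characteristic equation s² + 9.9s + 8.9K_p = 0 gives ζ = 9.9/(2√(8.9K_p)).
Setting ζ = 0.6266: √(8.9K_p) = 9.9/(2·0.6266) = 7.9, so K_p = 62.41/8.9 = 7.01.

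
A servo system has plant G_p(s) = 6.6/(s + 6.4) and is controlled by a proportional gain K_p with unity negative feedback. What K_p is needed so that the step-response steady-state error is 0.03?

K_p = 31.4

The loop is type 0, so e_ss(step) = 1/(1 + K_pos) with K_pos = K_p·G_p(0).
G_p(0) = 1.031. Require 1/(1 + K_p·1.031) = 0.03, so 1 + 1.031·K_p = 33.33.
K_p = (33.33 − 1)/1.031 = 31.4.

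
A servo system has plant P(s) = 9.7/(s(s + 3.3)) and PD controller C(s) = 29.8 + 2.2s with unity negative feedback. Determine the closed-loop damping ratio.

ζ = 0.725

Forward path: (29.8 + 2.2s)·9.7/(s(s+3.3)). The closed-loop characteristic equation is s² + (3.3 + 9.7·2.2)s + 9.7·29.8 = 0.
That is s² + 24.64s + 289.1 = 0, so ω_n = 17 rad/s and ζ = 24.64/(2·17) = 0.7246.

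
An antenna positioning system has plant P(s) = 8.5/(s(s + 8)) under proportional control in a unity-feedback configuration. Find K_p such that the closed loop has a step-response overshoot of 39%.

K_p = 22.8

From %OS = 100·exp(−πζ/√(1−ζ²)) = 39%, ζ = −ln(0.39)/√(π²+ln²(0.39)) = 0.2871.
Characteristic equation s² + 8s + 8.5K_p = 0 gives ζ = 8/(2√(8.5K_p)).
Setting ζ = 0.2871: √(8.5K_p) = 8/(2·0.2871) = 13.93, so K_p = 194.1/8.5 = 22.8.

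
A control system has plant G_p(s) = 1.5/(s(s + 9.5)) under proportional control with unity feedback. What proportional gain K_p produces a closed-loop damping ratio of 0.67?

Closed-loop characteristic equation: s² + 9.5s + K_p·1.5 = 0.
So ω_n = √(1.5K_p) and 2ζω_n = 9.5, giving ζ = 9.5/(2√(1.5K_p)).
Setting ζ = 0.67: √(1.5K_p) = 9.5/(2·0.67) = 7.09, so K_p = 50.26/1.5 = 33.5.

K_p = 33.5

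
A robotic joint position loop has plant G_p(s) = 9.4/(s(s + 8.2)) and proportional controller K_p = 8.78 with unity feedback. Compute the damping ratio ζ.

ζ = 0.451

With unity feedback the closed-loop characteristic equation is s² + 8.2s + 8.78·9.4 = s² + 8.2s + 82.53 = 0.
So ω_n² = 82.53 ⇒ ω_n = 9.085 rad/s, and ζ = 8.2/(2ω_n) = 0.451.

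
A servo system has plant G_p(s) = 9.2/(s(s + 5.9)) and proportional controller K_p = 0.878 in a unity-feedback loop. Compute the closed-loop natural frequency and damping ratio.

With unity feedback the closed-loop characteristic equation is s² + 5.9s + 0.878·9.2 = s² + 5.9s + 8.078 = 0.
Matching s² + 2ζω_n s + ω_n²: ω_n = √8.078 = 2.842 rad/s and 2ζω_n = 5.9, so ζ = 5.9/(2·2.842) = 1.04.

ω_n = 2.84 rad/s, ζ = 1.04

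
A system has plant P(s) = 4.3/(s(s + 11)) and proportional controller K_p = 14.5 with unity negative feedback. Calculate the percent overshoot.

4.74%

Closed-loop characteristic equation: s² + 11s + 62.35 = 0, so ω_n = 7.896 rad/s and ζ = 11/(2·7.896) = 0.6965.
%OS = 100·exp(−πζ/√(1−ζ²)) = 100·exp(−π·0.6965/√0.5148) = 4.74%.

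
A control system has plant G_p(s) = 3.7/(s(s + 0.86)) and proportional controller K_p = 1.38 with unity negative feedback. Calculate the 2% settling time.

T_s ≈ 9.3 s

The closed-loop denominator s² + 0.86s + 5.106 gives ω_n = √5.106 = 2.26 and ζ = 0.86/(2ω_n) = 0.1903.
2% settling time T_s ≈ 4/(ζω_n) = 4/0.43 = 9.3 s.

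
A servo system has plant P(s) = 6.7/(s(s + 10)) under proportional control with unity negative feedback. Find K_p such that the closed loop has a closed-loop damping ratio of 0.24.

K_p = 64.8

Closed-loop characteristic equation: s² + 10s + K_p·6.7 = 0.
So ω_n = √(6.7K_p) and 2ζω_n = 10, giving ζ = 10/(2√(6.7K_p)).
Setting ζ = 0.24: √(6.7K_p) = 10/(2·0.24) = 20.83, so K_p = 434/6.7 = 64.8.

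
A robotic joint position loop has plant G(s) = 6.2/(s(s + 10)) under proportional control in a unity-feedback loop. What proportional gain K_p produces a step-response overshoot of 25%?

K_p = 24.7

From %OS = 100·exp(−πζ/√(1−ζ²)) = 25%, ζ = −ln(0.25)/√(π²+ln²(0.25)) = 0.4037.
Characteristic equation s² + 10s + 6.2K_p = 0 gives ζ = 10/(2√(6.2K_p)).
Setting ζ = 0.4037: √(6.2K_p) = 10/(2·0.4037) = 12.39, so K_p = 153.4/6.2 = 24.7.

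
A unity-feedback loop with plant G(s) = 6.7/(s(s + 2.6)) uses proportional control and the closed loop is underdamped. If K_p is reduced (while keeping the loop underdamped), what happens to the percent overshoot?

ζ = 2.6/(2√(6.7K_p)) rises as K_p falls; higher damping means less overshoot.

decrease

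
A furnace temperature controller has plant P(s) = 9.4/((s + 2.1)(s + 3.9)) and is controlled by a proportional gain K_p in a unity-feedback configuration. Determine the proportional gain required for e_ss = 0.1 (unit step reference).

The loop is type 0, so e_ss(step) = 1/(1 + K_pos) with K_pos = K_p·P(0).
P(0) = 1.148. Require 1/(1 + K_p·1.148) = 0.1, so 1 + 1.148·K_p = 10.
K_p = (10 − 1)/1.148 = 7.84.

K_p = 7.84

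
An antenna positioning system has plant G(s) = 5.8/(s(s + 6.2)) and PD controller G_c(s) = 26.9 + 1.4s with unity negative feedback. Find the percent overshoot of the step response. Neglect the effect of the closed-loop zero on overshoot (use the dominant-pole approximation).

11.1%

Forward path: (26.9 + 1.4s)·5.8/(s(s+6.2)). The closed-loop characteristic equation is s² + (6.2 + 5.8·1.4)s + 5.8·26.9 = 0.
That is s² + 14.32s + 156 = 0, so ω_n = 12.49 rad/s and ζ = 14.32/(2·12.49) = 0.5732.
%OS = 100·exp(−πζ/√(1−ζ²)) = 11.1%.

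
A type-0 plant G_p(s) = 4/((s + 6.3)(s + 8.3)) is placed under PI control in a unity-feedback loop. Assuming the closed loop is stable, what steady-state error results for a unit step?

0

The PI controller's integrator makes the forward path type 1, so e_ss to a step is zero.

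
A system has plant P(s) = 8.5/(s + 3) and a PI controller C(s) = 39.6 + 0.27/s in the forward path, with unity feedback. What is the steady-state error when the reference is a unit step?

0

The open loop C(s)P(s) has a pole at the origin (type 1), so the static position error constant is infinite and e_ss = 1/(1+∞) = 0.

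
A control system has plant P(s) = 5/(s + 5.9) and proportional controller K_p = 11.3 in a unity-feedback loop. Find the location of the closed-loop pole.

Closed-loop transfer function: T(s) = K_p·P(s)/(1 + K_p·P(s)) = 56.5/(s + 5.9 + 56.5) = 56.5/(s + 62.4).
The closed-loop pole is at s = −62.4.

s = -62.4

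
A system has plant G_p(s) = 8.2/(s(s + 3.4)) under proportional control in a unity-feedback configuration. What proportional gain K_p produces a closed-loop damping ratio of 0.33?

K_p = 3.24

Closed-loop characteristic equation: s² + 3.4s + K_p·8.2 = 0.
So ω_n = √(8.2K_p) and 2ζω_n = 3.4, giving ζ = 3.4/(2√(8.2K_p)).
Setting ζ = 0.33: √(8.2K_p) = 3.4/(2·0.33) = 5.152, so K_p = 26.54/8.2 = 3.24.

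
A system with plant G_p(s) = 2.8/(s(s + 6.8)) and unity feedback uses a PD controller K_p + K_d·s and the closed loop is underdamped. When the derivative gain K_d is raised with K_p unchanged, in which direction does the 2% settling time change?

decrease

Characteristic equation s² + (6.8 + 2.8K_d)s + 2.8K_p = 0: raising K_d increases ζω_n = (6.8+2.8K_d)/2 while the loop stays underdamped, so T_s ≈ 4/(ζω_n) decreases.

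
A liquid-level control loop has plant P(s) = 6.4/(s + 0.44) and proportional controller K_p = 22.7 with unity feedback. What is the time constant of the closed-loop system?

τ = 0.00686 s

Closed-loop transfer function: T(s) = K_p·P(s)/(1 + K_p·P(s)) = 145.3/(s + 0.44 + 145.3) = 145.3/(s + 145.7).
Time constant τ = 1/145.7 = 0.00686 s.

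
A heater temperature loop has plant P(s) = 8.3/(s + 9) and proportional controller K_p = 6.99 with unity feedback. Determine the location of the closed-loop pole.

Closed-loop transfer function: T(s) = K_p·P(s)/(1 + K_p·P(s)) = 58.02/(s + 9 + 58.02) = 58.02/(s + 67.02).
The closed-loop pole is at s = −67.02.

s = -67.02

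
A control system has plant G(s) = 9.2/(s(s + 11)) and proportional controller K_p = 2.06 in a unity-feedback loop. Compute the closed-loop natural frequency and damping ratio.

ω_n = 4.35 rad/s, ζ = 1.26

1 + K_p·G(s) = 0 gives s² + 11s + 18.95 = 0.
So ω_n² = 18.95 ⇒ ω_n = 4.353 rad/s, and ζ = 11/(2ω_n) = 1.26.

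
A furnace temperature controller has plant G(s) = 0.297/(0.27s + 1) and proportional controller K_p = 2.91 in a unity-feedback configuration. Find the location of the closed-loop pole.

s = -6.905

Closed loop: T(s) = K_p·G/(1+K_p·G) = 0.8643/(0.27s + 1 + 0.8643), with pole at s = −(1 + 0.8643)/0.27 = −6.905.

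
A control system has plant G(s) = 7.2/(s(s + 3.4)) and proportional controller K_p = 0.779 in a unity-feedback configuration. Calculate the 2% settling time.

T_s ≈ 2.35 s

Closed-loop characteristic equation: s² + 3.4s + 5.609 = 0, so ω_n = 2.368 rad/s and ζ = 3.4/(2·2.368) = 0.7178.
2% settling time T_s ≈ 4/(ζω_n) = 4/1.7 = 2.35 s.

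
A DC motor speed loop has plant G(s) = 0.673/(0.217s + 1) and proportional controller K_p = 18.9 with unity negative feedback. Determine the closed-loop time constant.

τ = 0.0158 s

Closed loop: T(s) = K_p·G/(1+K_p·G) = 12.72/(0.217s + 1 + 12.72), with pole at s = −(1 + 12.72)/0.217 = −63.22.
Closed-loop time constant τ = 1/63.22 = 0.0158 s.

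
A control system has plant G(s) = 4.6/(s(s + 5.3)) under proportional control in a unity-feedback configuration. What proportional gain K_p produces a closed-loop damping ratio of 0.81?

K_p = 2.33

Closed-loop characteristic equation: s² + 5.3s + K_p·4.6 = 0.
So ω_n = √(4.6K_p) and 2ζω_n = 5.3, giving ζ = 5.3/(2√(4.6K_p)).
Setting ζ = 0.81: √(4.6K_p) = 5.3/(2·0.81) = 3.272, so K_p = 10.7/4.6 = 2.33.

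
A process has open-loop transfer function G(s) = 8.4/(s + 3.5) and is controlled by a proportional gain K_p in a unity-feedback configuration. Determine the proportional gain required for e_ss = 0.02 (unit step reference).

For a type-0 loop with proportional control, e_ss = 1/(1 + K_p·G(0)).
G(0) = 2.4. Require 1/(1 + K_p·2.4) = 0.02, so 1 + 2.4·K_p = 50.
K_p = (50 − 1)/2.4 = 20.4.

K_p = 20.4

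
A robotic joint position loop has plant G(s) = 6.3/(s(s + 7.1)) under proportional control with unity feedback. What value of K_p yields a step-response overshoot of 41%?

K_p = 26.8

From %OS = 100·exp(−πζ/√(1−ζ²)) = 41%, ζ = −ln(0.41)/√(π²+ln²(0.41)) = 0.273.
Characteristic equation s² + 7.1s + 6.3K_p = 0 gives ζ = 7.1/(2√(6.3K_p)).
Setting ζ = 0.273: √(6.3K_p) = 7.1/(2·0.273) = 13, so K_p = 169.1/6.3 = 26.8.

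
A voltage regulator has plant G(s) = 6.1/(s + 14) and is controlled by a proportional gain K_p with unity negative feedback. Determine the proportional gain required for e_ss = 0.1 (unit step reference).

For a type-0 loop with proportional control, e_ss = 1/(1 + K_p·G(0)).
G(0) = 0.4357. Require 1/(1 + K_p·0.4357) = 0.1, so 1 + 0.4357·K_p = 10.
K_p = (10 − 1)/0.4357 = 20.7.

K_p = 20.7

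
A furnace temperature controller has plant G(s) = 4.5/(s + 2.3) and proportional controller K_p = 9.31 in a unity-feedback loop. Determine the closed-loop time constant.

Closed-loop transfer function: T(s) = K_p·G(s)/(1 + K_p·G(s)) = 41.9/(s + 2.3 + 41.9) = 41.9/(s + 44.2).
Time constant τ = 1/44.2 = 0.0226 s.

τ = 0.0226 s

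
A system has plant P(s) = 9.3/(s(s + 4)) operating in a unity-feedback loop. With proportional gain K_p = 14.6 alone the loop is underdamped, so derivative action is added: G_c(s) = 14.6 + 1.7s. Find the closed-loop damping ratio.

Forward path: (14.6 + 1.7s)·9.3/(s(s+4)). The closed-loop characteristic equation is s² + (4 + 9.3·1.7)s + 9.3·14.6 = 0.
That is s² + 19.81s + 135.8 = 0, so ω_n = 11.65 rad/s and ζ = 19.81/(2·11.65) = 0.85.

ζ = 0.85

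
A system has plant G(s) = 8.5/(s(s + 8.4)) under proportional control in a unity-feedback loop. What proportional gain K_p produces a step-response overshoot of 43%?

From %OS = 100·exp(−πζ/√(1−ζ²)) = 43%, ζ = −ln(0.43)/√(π²+ln²(0.43)) = 0.2594.
Characteristic equation s² + 8.4s + 8.5K_p = 0 gives ζ = 8.4/(2√(8.5K_p)).
Setting ζ = 0.2594: √(8.5K_p) = 8.4/(2·0.2594) = 16.19, so K_p = 262.1/8.5 = 30.8.

K_p = 30.8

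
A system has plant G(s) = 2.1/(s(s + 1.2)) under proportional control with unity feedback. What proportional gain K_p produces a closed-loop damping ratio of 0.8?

Closed-loop characteristic equation: s² + 1.2s + K_p·2.1 = 0.
So ω_n = √(2.1K_p) and 2ζω_n = 1.2, giving ζ = 1.2/(2√(2.1K_p)).
Setting ζ = 0.8: √(2.1K_p) = 1.2/(2·0.8) = 0.75, so K_p = 0.5625/2.1 = 0.268.

K_p = 0.268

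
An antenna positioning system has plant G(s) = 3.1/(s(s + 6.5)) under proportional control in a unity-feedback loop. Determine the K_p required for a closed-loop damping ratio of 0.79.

K_p = 5.46

Closed-loop characteristic equation: s² + 6.5s + K_p·3.1 = 0.
So ω_n = √(3.1K_p) and 2ζω_n = 6.5, giving ζ = 6.5/(2√(3.1K_p)).
Setting ζ = 0.79: √(3.1K_p) = 6.5/(2·0.79) = 4.114, so K_p = 16.92/3.1 = 5.46.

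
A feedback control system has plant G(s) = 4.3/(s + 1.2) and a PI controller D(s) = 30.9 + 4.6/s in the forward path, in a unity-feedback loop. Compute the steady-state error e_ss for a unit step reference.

0

The open loop D(s)G(s) has a pole at the origin (type 1), so the static position error constant is infinite and e_ss = 1/(1+∞) = 0.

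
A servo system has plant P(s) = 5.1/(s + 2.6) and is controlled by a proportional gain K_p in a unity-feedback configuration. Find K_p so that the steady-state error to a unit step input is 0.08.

K_p = 5.86

For a type-0 loop with proportional control, e_ss = 1/(1 + K_p·P(0)).
P(0) = 1.962. Require 1/(1 + K_p·1.962) = 0.08, so 1 + 1.962·K_p = 12.5.
K_p = (12.5 − 1)/1.962 = 5.86.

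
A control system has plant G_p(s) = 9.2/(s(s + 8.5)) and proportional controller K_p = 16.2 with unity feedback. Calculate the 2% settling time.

From 1 + K_pG_p(s) = 0: s² + 8.5s + 149 = 0 ⇒ ω_n = 12.21, ζ = 0.3481.
2% settling time T_s ≈ 4/(ζω_n) = 4/4.25 = 0.941 s.

T_s ≈ 0.941 s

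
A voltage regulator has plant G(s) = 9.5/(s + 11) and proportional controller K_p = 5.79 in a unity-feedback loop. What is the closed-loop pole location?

s = -66

Closed-loop transfer function: T(s) = K_p·G(s)/(1 + K_p·G(s)) = 55.01/(s + 11 + 55.01) = 55.01/(s + 66).
The closed-loop pole is at s = −66.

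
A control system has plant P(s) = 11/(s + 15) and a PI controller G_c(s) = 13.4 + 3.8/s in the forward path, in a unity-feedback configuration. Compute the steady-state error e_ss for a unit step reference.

0

The open loop G_c(s)P(s) has a pole at the origin (type 1), so the static position error constant is infinite and e_ss = 1/(1+∞) = 0.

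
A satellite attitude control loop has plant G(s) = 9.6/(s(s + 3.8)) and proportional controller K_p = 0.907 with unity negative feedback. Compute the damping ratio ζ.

With unity feedback the closed-loop characteristic equation is s² + 3.8s + 0.907·9.6 = s² + 3.8s + 8.707 = 0.
So ω_n² = 8.707 ⇒ ω_n = 2.951 rad/s, and ζ = 3.8/(2ω_n) = 0.644.

ζ = 0.644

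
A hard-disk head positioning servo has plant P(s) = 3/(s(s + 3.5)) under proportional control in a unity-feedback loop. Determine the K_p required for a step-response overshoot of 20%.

K_p = 4.91

From %OS = 100·exp(−πζ/√(1−ζ²)) = 20%, ζ = −ln(0.2)/√(π²+ln²(0.2)) = 0.4559.
Characteristic equation s² + 3.5s + 3K_p = 0 gives ζ = 3.5/(2√(3K_p)).
Setting ζ = 0.4559: √(3K_p) = 3.5/(2·0.4559) = 3.838, so K_p = 14.73/3 = 4.91.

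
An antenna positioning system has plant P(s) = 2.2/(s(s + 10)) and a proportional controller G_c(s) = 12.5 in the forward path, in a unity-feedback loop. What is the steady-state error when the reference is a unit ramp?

The loop has one pole at the origin (type 1). Velocity error constant K_v = lim_{s→0} s·G_c(s)P(s) = 12.5·2.2/10 = 2.75.
Steady-state error to a unit ramp: e_ss = 1/K_v = 0.364.

0.364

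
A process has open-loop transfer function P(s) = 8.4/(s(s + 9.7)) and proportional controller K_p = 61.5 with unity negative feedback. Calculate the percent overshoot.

From 1 + K_pP(s) = 0: s² + 9.7s + 516.6 = 0 ⇒ ω_n = 22.73, ζ = 0.2134.
%OS = 100·exp(−πζ/√(1−ζ²)) = 100·exp(−π·0.2134/√0.9545) = 50.3%.

50.3%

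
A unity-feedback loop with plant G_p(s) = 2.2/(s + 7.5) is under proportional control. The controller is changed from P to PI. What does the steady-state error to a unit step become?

0

Adding integral action puts a pole at s = 0 in the forward path, raising the system type to 1; a type-1 loop has zero steady-state error to a step.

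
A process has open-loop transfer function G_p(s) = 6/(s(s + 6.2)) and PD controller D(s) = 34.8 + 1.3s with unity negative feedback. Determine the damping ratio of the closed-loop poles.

ζ = 0.484

Forward path: (34.8 + 1.3s)·6/(s(s+6.2)). The closed-loop characteristic equation is s² + (6.2 + 6·1.3)s + 6·34.8 = 0.
That is s² + 14s + 208.8 = 0, so ω_n = 14.45 rad/s and ζ = 14/(2·14.45) = 0.4844.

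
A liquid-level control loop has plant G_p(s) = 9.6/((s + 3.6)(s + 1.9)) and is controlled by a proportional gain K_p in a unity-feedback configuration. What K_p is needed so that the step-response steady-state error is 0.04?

K_p = 17.1

For a type-0 loop with proportional control, e_ss = 1/(1 + K_p·G_p(0)).
G_p(0) = 1.404. Require 1/(1 + K_p·1.404) = 0.04, so 1 + 1.404·K_p = 25.
K_p = (25 − 1)/1.404 = 17.1.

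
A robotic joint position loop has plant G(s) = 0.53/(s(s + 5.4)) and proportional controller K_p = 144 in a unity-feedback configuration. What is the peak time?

T_p = 0.378 s

From 1 + K_pG(s) = 0: s² + 5.4s + 76.32 = 0 ⇒ ω_n = 8.736, ζ = 0.3091.
Damped frequency ω_d = ω_n√(1−ζ²) = 8.308 rad/s, so peak time T_p = π/ω_d = 0.378 s.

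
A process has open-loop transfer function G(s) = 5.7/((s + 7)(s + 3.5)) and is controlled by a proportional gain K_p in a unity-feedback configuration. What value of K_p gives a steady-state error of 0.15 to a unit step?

K_p = 24.4

For a type-0 loop with proportional control, e_ss = 1/(1 + K_p·G(0)).
G(0) = 0.2327. Require 1/(1 + K_p·0.2327) = 0.15, so 1 + 0.2327·K_p = 6.667.
K_p = (6.667 − 1)/0.2327 = 24.4.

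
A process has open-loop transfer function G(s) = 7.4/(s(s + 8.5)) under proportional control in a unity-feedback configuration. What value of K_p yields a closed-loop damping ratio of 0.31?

Closed-loop characteristic equation: s² + 8.5s + K_p·7.4 = 0.
So ω_n = √(7.4K_p) and 2ζω_n = 8.5, giving ζ = 8.5/(2√(7.4K_p)).
Setting ζ = 0.31: √(7.4K_p) = 8.5/(2·0.31) = 13.71, so K_p = 188/7.4 = 25.4.

K_p = 25.4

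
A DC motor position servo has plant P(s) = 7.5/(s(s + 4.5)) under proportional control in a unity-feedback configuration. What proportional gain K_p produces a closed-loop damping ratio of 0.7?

K_p = 1.38

Closed-loop characteristic equation: s² + 4.5s + K_p·7.5 = 0.
So ω_n = √(7.5K_p) and 2ζω_n = 4.5, giving ζ = 4.5/(2√(7.5K_p)).
Setting ζ = 0.7: √(7.5K_p) = 4.5/(2·0.7) = 3.214, so K_p = 10.33/7.5 = 1.38.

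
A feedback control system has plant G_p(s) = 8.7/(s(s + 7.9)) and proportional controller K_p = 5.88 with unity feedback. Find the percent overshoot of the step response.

Closed-loop characteristic equation: s² + 7.9s + 51.16 = 0, so ω_n = 7.152 rad/s and ζ = 7.9/(2·7.152) = 0.5523.
%OS = 100·exp(−πζ/√(1−ζ²)) = 100·exp(−π·0.5523/√0.695) = 12.5%.

12.5%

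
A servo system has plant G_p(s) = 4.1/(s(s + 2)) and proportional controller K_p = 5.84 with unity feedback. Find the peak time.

T_p = 0.656 s

From 1 + K_pG_p(s) = 0: s² + 2s + 23.94 = 0 ⇒ ω_n = 4.893, ζ = 0.2044.
Damped frequency ω_d = ω_n√(1−ζ²) = 4.79 rad/s, so peak time T_p = π/ω_d = 0.656 s.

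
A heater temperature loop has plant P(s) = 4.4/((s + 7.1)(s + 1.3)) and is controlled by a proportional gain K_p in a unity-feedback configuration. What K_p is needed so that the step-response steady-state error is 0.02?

The loop is type 0, so e_ss(step) = 1/(1 + K_pos) with K_pos = K_p·P(0).
P(0) = 0.4767. Require 1/(1 + K_p·0.4767) = 0.02, so 1 + 0.4767·K_p = 50.
K_p = (50 − 1)/0.4767 = 103.

K_p = 103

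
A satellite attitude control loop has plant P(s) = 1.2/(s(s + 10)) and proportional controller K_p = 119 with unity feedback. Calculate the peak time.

The closed-loop denominator s² + 10s + 142.8 gives ω_n = √142.8 = 11.95 and ζ = 10/(2ω_n) = 0.4184.
Damped frequency ω_d = ω_n√(1−ζ²) = 10.85 rad/s, so peak time T_p = π/ω_d = 0.289 s.

T_p = 0.289 s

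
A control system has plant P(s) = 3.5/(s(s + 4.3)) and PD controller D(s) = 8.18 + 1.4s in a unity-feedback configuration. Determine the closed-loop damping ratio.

Forward path: (8.18 + 1.4s)·3.5/(s(s+4.3)). The closed-loop characteristic equation is s² + (4.3 + 3.5·1.4)s + 3.5·8.18 = 0.
That is s² + 9.2s + 28.63 = 0, so ω_n = 5.351 rad/s and ζ = 9.2/(2·5.351) = 0.8597.

ζ = 0.86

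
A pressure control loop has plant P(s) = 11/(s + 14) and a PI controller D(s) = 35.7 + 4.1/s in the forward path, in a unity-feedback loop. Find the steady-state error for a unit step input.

0

The open loop D(s)P(s) has a pole at the origin (type 1), so the static position error constant is infinite and e_ss = 1/(1+∞) = 0.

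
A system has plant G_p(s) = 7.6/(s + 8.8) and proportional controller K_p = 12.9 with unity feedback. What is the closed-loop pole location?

Closed-loop transfer function: T(s) = K_p·G_p(s)/(1 + K_p·G_p(s)) = 98.04/(s + 8.8 + 98.04) = 98.04/(s + 106.8).
The closed-loop pole is at s = −106.8.

s = -106.8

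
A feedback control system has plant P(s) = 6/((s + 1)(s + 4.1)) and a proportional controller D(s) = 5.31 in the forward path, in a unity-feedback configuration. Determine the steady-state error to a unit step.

The loop is type 0. Static position error constant K_pos = D(0)·P(0) = 5.31·1.463 = 7.771.
Steady-state error to a unit step: e_ss = 1/(1+K_pos) = 1/8.771 = 0.114.

0.114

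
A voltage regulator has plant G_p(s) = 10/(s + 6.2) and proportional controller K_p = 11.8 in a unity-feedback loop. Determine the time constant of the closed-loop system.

Closed-loop transfer function: T(s) = K_p·G_p(s)/(1 + K_p·G_p(s)) = 118/(s + 6.2 + 118) = 118/(s + 124.2).
Time constant τ = 1/124.2 = 0.00805 s.

τ = 0.00805 s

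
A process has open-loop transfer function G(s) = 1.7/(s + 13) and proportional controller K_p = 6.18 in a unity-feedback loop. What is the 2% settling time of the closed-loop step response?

T_s ≈ 0.17 s

Closed-loop transfer function: T(s) = K_p·G(s)/(1 + K_p·G(s)) = 10.51/(s + 13 + 10.51) = 10.51/(s + 23.51).
Time constant τ = 1/23.51 = 0.04254 s, so the 2% settling time is about 4τ = 0.17 s.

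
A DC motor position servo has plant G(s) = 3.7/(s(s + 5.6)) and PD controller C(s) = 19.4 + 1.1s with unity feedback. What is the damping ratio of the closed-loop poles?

ζ = 0.571

Forward path: (19.4 + 1.1s)·3.7/(s(s+5.6)). The closed-loop characteristic equation is s² + (5.6 + 3.7·1.1)s + 3.7·19.4 = 0.
That is s² + 9.67s + 71.78 = 0, so ω_n = 8.472 rad/s and ζ = 9.67/(2·8.472) = 0.5707.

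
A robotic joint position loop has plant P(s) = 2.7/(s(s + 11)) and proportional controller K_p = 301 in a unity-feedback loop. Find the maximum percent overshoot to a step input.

53.9%

Closed-loop characteristic equation: s² + 11s + 812.7 = 0, so ω_n = 28.51 rad/s and ζ = 11/(2·28.51) = 0.1929.
%OS = 100·exp(−πζ/√(1−ζ²)) = 100·exp(−π·0.1929/√0.9628) = 53.9%.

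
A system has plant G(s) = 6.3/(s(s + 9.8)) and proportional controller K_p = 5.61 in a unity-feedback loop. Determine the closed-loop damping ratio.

ζ = 0.824

The closed-loop denominator is s(s+9.8) + 5.61·6.3 = s² + 9.8s + 35.34.
Matching s² + 2ζω_n s + ω_n²: ω_n = √35.34 = 5.945 rad/s and 2ζω_n = 9.8, so ζ = 9.8/(2·5.945) = 0.824.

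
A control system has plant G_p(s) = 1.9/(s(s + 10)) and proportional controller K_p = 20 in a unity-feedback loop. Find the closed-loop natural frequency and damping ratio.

ω_n = 6.16 rad/s, ζ = 0.811

1 + K_p·G_p(s) = 0 gives s² + 10s + 38 = 0.
So ω_n² = 38 ⇒ ω_n = 6.164 rad/s, and ζ = 10/(2ω_n) = 0.811.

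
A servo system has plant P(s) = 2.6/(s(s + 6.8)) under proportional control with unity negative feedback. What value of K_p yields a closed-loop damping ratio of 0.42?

Closed-loop characteristic equation: s² + 6.8s + K_p·2.6 = 0.
So ω_n = √(2.6K_p) and 2ζω_n = 6.8, giving ζ = 6.8/(2√(2.6K_p)).
Setting ζ = 0.42: √(2.6K_p) = 6.8/(2·0.42) = 8.095, so K_p = 65.53/2.6 = 25.2.

K_p = 25.2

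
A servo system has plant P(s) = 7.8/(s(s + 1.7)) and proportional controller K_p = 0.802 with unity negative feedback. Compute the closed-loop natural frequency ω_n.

1 + K_p·P(s) = 0 gives s² + 1.7s + 6.256 = 0.
So ω_n² = 6.256 ⇒ ω_n = 2.501 rad/s, and ζ = 1.7/(2ω_n) = 0.34.

ω_n = 2.5 rad/s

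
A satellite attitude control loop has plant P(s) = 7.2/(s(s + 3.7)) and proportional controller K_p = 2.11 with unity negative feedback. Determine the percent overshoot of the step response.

18.4%

From 1 + K_pP(s) = 0: s² + 3.7s + 15.19 = 0 ⇒ ω_n = 3.898, ζ = 0.4746.
%OS = 100·exp(−πζ/√(1−ζ²)) = 100·exp(−π·0.4746/√0.7747) = 18.4%.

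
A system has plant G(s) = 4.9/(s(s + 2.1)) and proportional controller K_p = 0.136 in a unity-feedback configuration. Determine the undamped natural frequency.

With unity feedback the closed-loop characteristic equation is s² + 2.1s + 0.136·4.9 = s² + 2.1s + 0.6664 = 0.
Matching s² + 2ζω_n s + ω_n²: ω_n = √0.6664 = 0.8163 rad/s and 2ζω_n = 2.1, so ζ = 2.1/(2·0.8163) = 1.29.

ω_n = 0.816 rad/s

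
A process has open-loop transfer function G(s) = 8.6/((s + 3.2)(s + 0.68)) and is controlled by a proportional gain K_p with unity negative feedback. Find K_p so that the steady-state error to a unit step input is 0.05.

K_p = 4.81

The loop is type 0, so e_ss(step) = 1/(1 + K_pos) with K_pos = K_p·G(0).
G(0) = 3.952. Require 1/(1 + K_p·3.952) = 0.05, so 1 + 3.952·K_p = 20.
K_p = (20 − 1)/3.952 = 4.81.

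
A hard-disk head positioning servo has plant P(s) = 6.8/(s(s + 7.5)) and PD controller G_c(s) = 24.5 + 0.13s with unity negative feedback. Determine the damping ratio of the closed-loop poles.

ζ = 0.325

Forward path: (24.5 + 0.13s)·6.8/(s(s+7.5)). The closed-loop characteristic equation is s² + (7.5 + 6.8·0.13)s + 6.8·24.5 = 0.
That is s² + 8.384s + 166.6 = 0, so ω_n = 12.91 rad/s and ζ = 8.384/(2·12.91) = 0.3248.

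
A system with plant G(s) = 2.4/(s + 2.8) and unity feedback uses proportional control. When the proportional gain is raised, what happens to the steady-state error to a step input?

decrease

The position error constant K_pos = K_p·G(0) grows with K_p, and e_ss = 1/(1+K_pos) falls.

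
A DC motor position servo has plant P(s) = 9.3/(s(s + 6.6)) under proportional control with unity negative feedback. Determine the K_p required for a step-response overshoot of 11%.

K_p = 3.54

From %OS = 100·exp(−πζ/√(1−ζ²)) = 11%, ζ = −ln(0.11)/√(π²+ln²(0.11)) = 0.5749.
Characteristic equation s² + 6.6s + 9.3K_p = 0 gives ζ = 6.6/(2√(9.3K_p)).
Setting ζ = 0.5749: √(9.3K_p) = 6.6/(2·0.5749) = 5.74, so K_p = 32.95/9.3 = 3.54.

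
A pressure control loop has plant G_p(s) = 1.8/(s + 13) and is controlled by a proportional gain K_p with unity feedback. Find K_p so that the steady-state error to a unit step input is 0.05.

Steady-state error for a unit step on this type-0 loop is 1/(1 + K_p·G_p(0)).
G_p(0) = 0.1385. Require 1/(1 + K_p·0.1385) = 0.05, so 1 + 0.1385·K_p = 20.
K_p = (20 − 1)/0.1385 = 137.

K_p = 137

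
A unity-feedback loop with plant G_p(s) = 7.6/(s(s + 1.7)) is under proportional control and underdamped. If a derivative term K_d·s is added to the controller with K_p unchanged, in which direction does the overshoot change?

decrease

The derivative term adds K·K_d to the s-coefficient of the characteristic equation, raising 2ζω_n while ω_n is unchanged; ζ increases, so overshoot decreases.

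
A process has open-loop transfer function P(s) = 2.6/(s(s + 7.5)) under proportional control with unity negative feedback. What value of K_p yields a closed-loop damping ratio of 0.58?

Closed-loop characteristic equation: s² + 7.5s + K_p·2.6 = 0.
So ω_n = √(2.6K_p) and 2ζω_n = 7.5, giving ζ = 7.5/(2√(2.6K_p)).
Setting ζ = 0.58: √(2.6K_p) = 7.5/(2·0.58) = 6.466, so K_p = 41.8/2.6 = 16.1.

K_p = 16.1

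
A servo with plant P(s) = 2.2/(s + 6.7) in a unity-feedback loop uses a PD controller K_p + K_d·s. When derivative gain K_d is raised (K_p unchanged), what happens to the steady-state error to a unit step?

At s = 0 the derivative term contributes nothing: C(0) = K_p regardless of K_d, so K_pos = K_p·P(0) and e_ss are unchanged.

unchanged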